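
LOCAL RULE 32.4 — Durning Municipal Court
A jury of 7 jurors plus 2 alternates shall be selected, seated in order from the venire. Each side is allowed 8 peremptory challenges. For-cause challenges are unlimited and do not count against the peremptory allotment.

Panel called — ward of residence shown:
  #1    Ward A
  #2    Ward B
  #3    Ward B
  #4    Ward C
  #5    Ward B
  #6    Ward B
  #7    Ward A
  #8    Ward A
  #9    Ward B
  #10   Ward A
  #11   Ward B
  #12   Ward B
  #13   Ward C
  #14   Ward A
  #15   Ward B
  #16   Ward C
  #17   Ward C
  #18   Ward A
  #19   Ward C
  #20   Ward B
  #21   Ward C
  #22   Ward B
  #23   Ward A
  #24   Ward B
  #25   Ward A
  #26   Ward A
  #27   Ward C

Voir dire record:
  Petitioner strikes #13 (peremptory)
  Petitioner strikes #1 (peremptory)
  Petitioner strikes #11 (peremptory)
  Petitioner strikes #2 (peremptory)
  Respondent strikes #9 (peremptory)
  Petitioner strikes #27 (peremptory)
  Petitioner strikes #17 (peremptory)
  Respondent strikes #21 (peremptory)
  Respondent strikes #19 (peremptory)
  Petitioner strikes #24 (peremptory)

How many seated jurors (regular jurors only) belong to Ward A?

3

Removed: #1, #2, #9, #11, #13, #17, #19, #21, #24, #27.
Seated jurors 1–7: #3, #4, #5, #6, #7, #8, #10 (alternates #12, #14 not counted).
Of those, in Ward A: #7, #8, #10 → 3.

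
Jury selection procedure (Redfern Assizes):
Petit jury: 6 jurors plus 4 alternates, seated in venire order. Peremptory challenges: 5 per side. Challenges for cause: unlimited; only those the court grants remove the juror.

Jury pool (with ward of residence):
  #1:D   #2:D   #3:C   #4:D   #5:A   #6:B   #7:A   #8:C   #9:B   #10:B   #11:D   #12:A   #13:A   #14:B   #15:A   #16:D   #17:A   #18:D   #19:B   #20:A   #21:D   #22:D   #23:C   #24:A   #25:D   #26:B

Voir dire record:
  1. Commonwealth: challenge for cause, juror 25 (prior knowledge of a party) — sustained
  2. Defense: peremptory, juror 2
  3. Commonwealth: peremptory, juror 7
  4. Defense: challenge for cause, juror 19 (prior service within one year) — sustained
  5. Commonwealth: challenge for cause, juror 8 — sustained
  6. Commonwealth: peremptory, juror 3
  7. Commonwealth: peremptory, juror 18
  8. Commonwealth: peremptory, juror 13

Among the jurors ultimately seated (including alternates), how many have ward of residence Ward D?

Removed: #2, #3, #7, #8, #13, #18, #19, #25.
Seated (10 incl. alternates): #1, #4, #5, #6, #9, #10, #11, #12, #14, #15.
Of those, in Ward D: #1, #4, #11 → 3.

3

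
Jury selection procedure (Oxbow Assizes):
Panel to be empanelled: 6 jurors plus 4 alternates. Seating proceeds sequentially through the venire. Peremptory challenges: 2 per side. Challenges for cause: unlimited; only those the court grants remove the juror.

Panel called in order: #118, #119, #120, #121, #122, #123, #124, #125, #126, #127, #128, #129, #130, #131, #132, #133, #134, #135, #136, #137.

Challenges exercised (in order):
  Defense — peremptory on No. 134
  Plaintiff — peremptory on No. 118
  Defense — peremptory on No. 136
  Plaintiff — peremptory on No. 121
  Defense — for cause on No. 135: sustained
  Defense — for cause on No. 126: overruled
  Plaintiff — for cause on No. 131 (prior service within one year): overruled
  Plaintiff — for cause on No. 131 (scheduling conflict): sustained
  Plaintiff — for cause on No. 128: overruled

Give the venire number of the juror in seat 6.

Removed: #118, #121, #131, #134, #135, #136. (#126, #128 stay — for-cause denied.)
Seating in order: seats 1–6 → #119, #120, #122, #123, #124, #125; alternates → #126, #127, #128, #129.
So seat 6 is #125.

125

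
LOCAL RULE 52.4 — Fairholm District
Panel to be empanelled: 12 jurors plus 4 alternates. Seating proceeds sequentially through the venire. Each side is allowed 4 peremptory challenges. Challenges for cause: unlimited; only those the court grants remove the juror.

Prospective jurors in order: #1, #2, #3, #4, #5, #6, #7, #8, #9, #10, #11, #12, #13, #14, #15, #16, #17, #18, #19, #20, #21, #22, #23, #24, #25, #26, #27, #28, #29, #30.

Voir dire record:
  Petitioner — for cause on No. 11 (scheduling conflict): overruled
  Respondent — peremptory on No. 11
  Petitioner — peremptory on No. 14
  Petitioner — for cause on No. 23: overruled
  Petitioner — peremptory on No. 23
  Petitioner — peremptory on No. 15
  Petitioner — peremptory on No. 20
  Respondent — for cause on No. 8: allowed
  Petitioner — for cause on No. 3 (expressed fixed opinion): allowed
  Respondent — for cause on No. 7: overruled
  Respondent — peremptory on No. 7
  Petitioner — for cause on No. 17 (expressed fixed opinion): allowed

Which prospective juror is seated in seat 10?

16

Removed: #3, #7, #8, #11, #14, #15, #17, #20, #23.
Filling seats in venire order through position 10: #1, #2, #4, #5, #6, #9, #10, #12, #13, #16.
So seat 10 is #16.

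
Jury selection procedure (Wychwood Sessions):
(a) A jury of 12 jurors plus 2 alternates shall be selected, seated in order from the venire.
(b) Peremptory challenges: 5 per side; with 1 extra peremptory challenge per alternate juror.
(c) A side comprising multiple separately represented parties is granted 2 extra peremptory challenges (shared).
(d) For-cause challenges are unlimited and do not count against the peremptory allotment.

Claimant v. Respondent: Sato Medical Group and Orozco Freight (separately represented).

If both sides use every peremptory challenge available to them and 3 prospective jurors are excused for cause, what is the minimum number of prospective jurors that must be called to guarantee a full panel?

Seats to fill: 12 + 2 alternates = 14.
Peremptories — Claimant: 5 + 1×2 = 7; Respondent: 5 + 1×2 + 2 = 9; total 16.
For-cause removals: 3.
Minimum venire: 14 + 16 + 3 = 33.

33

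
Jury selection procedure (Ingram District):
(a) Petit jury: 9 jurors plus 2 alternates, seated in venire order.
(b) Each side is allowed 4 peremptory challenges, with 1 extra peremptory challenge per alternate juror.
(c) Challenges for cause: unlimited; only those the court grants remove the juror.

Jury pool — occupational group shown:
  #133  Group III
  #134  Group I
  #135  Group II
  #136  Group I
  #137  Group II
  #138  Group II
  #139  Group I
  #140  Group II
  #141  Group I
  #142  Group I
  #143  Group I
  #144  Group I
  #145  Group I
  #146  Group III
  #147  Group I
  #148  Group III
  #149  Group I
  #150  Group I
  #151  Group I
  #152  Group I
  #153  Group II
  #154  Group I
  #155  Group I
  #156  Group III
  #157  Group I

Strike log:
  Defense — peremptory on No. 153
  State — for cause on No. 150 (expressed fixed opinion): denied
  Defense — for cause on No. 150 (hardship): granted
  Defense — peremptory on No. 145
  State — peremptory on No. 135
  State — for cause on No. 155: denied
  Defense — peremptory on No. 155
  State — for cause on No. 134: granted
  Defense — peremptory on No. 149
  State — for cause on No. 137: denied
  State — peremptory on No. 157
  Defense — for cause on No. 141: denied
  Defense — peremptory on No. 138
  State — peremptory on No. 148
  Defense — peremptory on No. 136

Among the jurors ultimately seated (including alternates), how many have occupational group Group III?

2

Removed: #134, #135, #136, #138, #145, #148, #149, #150, #153, #155, #157.
Seated (11 incl. alternates): #133, #137, #139, #140, #141, #142, #143, #144, #146, #147, #151.
Of those, in Group III: #133, #146 → 2.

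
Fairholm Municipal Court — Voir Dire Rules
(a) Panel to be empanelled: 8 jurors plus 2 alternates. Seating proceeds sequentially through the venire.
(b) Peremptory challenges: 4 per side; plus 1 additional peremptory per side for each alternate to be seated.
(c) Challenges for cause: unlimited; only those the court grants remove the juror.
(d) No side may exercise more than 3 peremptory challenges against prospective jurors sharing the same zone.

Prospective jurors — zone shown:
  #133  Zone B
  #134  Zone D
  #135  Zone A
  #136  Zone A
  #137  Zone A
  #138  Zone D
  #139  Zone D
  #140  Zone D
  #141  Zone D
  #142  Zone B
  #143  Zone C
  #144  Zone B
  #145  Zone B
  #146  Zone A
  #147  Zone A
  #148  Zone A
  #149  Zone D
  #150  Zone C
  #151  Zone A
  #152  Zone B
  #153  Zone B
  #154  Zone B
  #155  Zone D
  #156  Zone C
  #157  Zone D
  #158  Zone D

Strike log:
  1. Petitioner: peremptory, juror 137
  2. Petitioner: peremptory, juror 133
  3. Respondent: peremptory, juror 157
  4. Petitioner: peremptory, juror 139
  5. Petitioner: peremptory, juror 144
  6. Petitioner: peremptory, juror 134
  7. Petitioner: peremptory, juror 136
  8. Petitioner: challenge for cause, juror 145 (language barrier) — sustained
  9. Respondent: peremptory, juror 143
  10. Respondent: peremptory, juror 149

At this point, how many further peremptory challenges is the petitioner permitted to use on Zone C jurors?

Petitioner peremptories so far: #137, #133, #139, #144, #134, #136 — 6 of 6 used, 0 left overall.
Against Zone C: none yet — per-zone cap 3 leaves 3.
Binding limit: min(0, 3) = 0.

0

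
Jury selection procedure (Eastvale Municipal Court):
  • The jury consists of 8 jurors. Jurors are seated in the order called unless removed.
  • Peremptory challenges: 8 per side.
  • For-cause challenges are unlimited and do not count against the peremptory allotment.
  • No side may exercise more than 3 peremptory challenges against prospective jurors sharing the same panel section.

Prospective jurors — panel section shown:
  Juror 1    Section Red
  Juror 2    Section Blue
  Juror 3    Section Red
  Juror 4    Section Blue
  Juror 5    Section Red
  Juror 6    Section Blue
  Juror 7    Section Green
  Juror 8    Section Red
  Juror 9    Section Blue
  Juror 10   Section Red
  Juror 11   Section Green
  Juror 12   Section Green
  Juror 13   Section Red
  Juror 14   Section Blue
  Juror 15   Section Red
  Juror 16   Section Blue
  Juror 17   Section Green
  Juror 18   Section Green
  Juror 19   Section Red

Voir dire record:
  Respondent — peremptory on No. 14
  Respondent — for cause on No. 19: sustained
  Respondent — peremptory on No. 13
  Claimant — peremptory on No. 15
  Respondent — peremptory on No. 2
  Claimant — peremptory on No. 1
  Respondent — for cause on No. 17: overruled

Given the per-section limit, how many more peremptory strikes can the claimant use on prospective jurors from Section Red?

Claimant peremptories so far: #15, #1 — 2 of 8 used, 6 left overall.
Against Section Red: #15, #1 — 2 used; per-section cap 3 leaves 1.
Binding limit: min(6, 1) = 1.

1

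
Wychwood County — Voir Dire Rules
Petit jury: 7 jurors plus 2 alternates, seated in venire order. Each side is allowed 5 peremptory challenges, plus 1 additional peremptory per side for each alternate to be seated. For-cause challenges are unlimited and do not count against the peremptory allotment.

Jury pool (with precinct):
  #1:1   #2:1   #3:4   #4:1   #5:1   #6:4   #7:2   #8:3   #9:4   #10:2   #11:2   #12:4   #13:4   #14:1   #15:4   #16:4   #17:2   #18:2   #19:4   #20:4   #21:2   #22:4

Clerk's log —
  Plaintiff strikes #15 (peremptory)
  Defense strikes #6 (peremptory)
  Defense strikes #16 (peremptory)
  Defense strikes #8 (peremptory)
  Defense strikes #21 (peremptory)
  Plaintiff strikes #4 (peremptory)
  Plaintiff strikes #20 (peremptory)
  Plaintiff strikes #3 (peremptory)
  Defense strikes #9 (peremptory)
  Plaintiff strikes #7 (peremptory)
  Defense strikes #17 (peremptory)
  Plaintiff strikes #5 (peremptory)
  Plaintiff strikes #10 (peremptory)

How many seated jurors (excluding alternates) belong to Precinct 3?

0

Removed: #3, #4, #5, #6, #7, #8, #9, #10, #15, #16, #17, #20, #21.
Seated jurors 1–7: #1, #2, #11, #12, #13, #14, #18 (alternates #19, #22 not counted).
None of those are in Precinct 3 → 0.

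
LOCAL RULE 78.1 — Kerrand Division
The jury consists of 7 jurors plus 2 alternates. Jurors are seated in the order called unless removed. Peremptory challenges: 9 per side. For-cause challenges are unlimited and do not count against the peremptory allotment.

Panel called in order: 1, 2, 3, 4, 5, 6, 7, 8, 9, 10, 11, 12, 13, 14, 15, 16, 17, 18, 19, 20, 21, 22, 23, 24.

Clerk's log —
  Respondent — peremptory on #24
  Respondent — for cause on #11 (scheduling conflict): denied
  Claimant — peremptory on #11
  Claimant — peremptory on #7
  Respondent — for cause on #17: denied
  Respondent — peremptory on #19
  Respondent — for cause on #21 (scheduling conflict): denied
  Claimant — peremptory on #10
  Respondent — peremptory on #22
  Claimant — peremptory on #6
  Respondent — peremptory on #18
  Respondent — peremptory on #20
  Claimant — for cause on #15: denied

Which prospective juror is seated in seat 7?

9

Removed: #6, #7, #10, #11, #18, #19, #20, #22, #24. (#15, #17, #21 stay — for-cause denied.)
Seating in order: seats 1–7 → #1, #2, #3, #4, #5, #8, #9; alternates → #12, #13.
So seat 7 is #9.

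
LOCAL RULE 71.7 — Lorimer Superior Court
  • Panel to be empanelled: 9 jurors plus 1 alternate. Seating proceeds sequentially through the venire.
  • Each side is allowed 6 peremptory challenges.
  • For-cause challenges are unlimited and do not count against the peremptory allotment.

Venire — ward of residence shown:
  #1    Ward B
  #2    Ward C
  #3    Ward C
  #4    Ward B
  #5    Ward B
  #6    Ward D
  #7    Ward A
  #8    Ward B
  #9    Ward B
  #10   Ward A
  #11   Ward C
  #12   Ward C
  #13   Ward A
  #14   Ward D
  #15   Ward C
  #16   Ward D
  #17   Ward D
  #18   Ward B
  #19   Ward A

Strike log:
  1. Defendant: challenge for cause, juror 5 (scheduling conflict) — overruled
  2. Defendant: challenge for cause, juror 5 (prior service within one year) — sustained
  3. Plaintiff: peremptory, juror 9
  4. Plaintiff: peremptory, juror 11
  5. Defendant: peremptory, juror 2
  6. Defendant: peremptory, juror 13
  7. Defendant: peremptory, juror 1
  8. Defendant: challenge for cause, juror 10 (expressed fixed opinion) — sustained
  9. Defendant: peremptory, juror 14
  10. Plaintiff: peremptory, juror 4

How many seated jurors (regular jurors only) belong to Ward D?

Removed: #1, #2, #4, #5, #9, #10, #11, #13, #14.
Seated jurors 1–9: #3, #6, #7, #8, #12, #15, #16, #17, #18 (alternates #19 not counted).
Of those, in Ward D: #6, #16, #17 → 3.

3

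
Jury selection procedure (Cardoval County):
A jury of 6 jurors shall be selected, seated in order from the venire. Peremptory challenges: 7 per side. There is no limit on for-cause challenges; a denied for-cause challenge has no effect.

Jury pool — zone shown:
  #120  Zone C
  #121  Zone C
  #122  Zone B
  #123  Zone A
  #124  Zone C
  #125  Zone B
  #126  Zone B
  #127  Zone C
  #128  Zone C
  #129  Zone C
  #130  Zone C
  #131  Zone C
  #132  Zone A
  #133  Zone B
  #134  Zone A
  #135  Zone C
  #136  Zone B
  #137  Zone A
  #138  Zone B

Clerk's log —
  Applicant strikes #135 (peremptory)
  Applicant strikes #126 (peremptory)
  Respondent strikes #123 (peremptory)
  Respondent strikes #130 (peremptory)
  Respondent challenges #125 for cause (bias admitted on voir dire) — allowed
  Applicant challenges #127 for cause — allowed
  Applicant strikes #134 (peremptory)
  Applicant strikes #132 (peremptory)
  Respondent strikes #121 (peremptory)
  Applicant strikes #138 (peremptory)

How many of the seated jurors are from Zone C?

Removed: #121, #123, #125, #126, #127, #130, #132, #134, #135, #138.
Seated jurors 1–6: #120, #122, #124, #128, #129, #131.
Of those, in Zone C: #120, #124, #128, #129, #131 → 5.

5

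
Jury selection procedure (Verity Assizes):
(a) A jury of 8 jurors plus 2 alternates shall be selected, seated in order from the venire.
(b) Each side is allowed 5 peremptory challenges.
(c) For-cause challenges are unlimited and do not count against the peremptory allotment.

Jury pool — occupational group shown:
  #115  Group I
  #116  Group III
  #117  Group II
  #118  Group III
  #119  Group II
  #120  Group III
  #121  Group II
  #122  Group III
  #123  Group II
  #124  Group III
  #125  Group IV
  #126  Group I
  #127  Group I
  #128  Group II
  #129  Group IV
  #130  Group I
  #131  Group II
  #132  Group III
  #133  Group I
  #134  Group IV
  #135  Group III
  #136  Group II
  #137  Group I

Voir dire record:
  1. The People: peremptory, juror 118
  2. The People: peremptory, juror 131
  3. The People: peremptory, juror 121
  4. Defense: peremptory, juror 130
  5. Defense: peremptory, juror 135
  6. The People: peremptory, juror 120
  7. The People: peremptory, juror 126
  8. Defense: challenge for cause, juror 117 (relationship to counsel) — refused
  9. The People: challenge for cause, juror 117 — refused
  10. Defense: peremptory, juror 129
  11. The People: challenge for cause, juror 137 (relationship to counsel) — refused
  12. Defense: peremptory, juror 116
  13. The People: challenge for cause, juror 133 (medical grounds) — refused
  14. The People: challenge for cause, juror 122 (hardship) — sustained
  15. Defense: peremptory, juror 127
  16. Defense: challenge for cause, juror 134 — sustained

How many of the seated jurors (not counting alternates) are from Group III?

2

Removed: #116, #118, #120, #121, #122, #126, #127, #129, #130, #131, #134, #135.
Seated jurors 1–8: #115, #117, #119, #123, #124, #125, #128, #132 (alternates #133, #136 not counted).
Of those, in Group III: #124, #132 → 2.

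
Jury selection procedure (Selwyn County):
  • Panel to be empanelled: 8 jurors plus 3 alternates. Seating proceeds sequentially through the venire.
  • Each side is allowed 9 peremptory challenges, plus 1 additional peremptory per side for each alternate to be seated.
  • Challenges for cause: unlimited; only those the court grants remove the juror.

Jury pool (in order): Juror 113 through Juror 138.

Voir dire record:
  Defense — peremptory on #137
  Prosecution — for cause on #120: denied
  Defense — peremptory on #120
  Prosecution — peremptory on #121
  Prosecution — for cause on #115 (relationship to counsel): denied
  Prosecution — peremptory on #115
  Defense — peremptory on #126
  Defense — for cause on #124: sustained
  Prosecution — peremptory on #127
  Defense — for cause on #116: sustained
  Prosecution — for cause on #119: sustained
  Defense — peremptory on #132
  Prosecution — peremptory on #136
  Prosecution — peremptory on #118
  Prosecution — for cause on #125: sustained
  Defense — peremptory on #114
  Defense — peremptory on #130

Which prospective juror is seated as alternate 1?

Removed: #114, #115, #116, #118, #119, #120, #121, #124, #125, #126, #127, #130, #132, #136, #137.
Seating in order: seats 1–8 → #113, #117, #122, #123, #128, #129, #131, #133; alternates → #134, #135, #138.
So alternate 1 is #134.

134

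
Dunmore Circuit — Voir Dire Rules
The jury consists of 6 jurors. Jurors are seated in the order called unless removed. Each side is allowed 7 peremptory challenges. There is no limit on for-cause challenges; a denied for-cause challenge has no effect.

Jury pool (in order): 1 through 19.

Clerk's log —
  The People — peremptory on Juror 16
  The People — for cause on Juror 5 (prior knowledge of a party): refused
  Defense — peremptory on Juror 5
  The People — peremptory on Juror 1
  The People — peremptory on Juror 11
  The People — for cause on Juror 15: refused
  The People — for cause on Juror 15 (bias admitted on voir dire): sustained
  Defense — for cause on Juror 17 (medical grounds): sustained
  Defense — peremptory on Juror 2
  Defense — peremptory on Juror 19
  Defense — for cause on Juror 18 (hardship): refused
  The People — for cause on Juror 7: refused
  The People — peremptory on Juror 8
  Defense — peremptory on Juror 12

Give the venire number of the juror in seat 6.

Removed: #1, #2, #5, #8, #11, #12, #15, #16, #17, #19. (#7, #18 stay — for-cause denied.)
Seating in order: seats 1–6 → #3, #4, #6, #7, #9, #10.
So seat 6 is #10.

10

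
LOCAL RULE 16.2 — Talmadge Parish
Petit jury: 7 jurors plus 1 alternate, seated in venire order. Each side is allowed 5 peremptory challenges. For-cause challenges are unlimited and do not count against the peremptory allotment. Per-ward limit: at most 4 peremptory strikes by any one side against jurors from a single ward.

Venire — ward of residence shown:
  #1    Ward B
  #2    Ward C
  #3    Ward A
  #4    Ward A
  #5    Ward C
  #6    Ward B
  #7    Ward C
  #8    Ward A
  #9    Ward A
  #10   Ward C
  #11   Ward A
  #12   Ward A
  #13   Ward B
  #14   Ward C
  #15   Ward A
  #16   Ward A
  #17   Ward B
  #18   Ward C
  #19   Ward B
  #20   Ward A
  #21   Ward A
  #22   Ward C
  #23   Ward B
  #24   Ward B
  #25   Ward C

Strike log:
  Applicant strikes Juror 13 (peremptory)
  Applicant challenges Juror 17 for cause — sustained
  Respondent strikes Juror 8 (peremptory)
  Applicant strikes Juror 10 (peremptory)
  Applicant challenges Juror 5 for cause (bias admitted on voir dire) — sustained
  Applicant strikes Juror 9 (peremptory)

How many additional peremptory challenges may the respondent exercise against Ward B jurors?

Respondent peremptories so far: #8 — 1 of 5 used, 4 left overall.
Against Ward B: none yet — per-ward cap 4 leaves 4.
Binding limit: min(4, 4) = 4.

4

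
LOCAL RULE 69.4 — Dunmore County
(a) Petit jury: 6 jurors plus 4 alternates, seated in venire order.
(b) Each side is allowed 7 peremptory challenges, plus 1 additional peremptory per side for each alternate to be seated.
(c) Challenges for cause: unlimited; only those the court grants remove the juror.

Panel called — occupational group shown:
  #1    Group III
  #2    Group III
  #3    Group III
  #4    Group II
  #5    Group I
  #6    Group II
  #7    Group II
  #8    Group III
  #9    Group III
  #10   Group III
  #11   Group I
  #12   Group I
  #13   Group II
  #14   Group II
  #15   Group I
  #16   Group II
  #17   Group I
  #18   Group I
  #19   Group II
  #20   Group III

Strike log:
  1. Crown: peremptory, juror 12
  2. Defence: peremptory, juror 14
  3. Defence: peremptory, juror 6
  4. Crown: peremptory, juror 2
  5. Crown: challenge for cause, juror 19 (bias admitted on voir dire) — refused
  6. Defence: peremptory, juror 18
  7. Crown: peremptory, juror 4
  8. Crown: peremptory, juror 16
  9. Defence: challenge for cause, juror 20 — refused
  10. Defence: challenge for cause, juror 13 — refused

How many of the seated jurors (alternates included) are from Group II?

Removed: #2, #4, #6, #12, #14, #16, #18.
Seated (10 incl. alternates): #1, #3, #5, #7, #8, #9, #10, #11, #13, #15.
Of those, in Group II: #7, #13 → 2.

2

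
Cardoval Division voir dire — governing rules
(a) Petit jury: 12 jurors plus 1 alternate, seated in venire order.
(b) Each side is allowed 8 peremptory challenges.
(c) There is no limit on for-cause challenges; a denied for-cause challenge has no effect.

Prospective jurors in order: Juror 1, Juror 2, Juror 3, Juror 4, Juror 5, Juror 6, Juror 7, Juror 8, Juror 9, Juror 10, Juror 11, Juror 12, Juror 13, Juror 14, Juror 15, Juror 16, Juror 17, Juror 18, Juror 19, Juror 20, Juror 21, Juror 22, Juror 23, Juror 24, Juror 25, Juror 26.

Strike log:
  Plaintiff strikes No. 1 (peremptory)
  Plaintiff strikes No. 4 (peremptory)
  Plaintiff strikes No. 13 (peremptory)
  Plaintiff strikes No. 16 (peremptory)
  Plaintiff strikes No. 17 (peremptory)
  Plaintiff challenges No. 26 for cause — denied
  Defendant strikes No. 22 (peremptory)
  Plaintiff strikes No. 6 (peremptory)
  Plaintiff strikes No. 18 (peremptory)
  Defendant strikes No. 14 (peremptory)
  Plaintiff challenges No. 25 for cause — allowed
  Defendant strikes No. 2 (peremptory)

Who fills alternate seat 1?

23

Removed: #1, #2, #4, #6, #13, #14, #16, #17, #18, #22, #25. (#26 stays — for-cause denied.)
Seating in order: seats 1–12 → #3, #5, #7, #8, #9, #10, #11, #12, #15, #19, #20, #21; alternates → #23.
So alternate 1 is #23.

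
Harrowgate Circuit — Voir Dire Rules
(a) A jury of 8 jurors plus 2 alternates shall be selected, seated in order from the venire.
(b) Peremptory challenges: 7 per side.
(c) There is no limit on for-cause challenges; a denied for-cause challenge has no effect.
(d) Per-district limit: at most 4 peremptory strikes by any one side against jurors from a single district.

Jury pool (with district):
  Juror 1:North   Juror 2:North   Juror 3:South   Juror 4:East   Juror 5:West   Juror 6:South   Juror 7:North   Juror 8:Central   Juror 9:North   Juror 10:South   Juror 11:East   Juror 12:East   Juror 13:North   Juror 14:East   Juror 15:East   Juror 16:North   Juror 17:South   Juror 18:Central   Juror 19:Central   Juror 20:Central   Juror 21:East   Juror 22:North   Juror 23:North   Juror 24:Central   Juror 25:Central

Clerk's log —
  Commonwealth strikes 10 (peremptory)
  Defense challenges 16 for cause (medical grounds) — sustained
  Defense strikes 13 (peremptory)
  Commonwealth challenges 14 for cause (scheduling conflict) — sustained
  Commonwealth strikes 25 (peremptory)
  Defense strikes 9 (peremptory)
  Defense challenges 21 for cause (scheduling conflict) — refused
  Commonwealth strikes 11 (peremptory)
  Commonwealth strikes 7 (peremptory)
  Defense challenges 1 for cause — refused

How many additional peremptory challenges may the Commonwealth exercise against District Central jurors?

Commonwealth peremptories so far: #10, #25, #11, #7 — 4 of 7 used, 3 left overall.
Against District Central: #25 — 1 used; per-district cap 4 leaves 3.
Binding limit: min(3, 3) = 3.

3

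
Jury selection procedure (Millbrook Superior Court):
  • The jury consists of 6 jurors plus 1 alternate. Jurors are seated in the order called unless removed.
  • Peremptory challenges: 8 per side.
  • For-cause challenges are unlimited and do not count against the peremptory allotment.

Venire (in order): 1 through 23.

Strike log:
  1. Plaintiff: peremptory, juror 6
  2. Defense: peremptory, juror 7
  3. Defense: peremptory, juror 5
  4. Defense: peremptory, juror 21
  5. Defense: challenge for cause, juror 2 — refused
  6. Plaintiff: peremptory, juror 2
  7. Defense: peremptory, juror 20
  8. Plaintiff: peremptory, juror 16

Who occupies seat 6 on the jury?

10

Removed: #2, #5, #6, #7, #16, #20, #21.
Seating in order: seats 1–6 → #1, #3, #4, #8, #9, #10; alternates → #11.
So seat 6 is #10.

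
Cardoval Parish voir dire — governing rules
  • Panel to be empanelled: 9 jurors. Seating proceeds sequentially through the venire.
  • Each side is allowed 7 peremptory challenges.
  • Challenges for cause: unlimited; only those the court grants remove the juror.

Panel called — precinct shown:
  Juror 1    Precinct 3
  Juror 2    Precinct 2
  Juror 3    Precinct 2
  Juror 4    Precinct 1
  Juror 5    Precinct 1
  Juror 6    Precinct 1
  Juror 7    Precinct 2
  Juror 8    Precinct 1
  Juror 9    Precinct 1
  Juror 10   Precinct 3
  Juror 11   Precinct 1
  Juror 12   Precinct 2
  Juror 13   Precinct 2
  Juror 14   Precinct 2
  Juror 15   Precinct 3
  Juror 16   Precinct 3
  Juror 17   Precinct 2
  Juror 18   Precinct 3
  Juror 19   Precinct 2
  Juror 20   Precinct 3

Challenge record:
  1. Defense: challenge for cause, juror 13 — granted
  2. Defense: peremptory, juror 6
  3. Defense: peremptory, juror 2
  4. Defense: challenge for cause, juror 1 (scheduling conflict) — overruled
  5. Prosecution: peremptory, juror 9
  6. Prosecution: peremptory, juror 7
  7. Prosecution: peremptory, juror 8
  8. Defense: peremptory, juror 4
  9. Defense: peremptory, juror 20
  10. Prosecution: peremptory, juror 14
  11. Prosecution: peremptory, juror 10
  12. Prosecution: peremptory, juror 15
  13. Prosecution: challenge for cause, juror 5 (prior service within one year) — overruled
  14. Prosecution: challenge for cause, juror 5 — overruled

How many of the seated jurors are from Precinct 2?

Removed: #2, #4, #6, #7, #8, #9, #10, #13, #14, #15, #20.
Seated jurors 1–9: #1, #3, #5, #11, #12, #16, #17, #18, #19.
Of those, in Precinct 2: #3, #12, #17, #19 → 4.

4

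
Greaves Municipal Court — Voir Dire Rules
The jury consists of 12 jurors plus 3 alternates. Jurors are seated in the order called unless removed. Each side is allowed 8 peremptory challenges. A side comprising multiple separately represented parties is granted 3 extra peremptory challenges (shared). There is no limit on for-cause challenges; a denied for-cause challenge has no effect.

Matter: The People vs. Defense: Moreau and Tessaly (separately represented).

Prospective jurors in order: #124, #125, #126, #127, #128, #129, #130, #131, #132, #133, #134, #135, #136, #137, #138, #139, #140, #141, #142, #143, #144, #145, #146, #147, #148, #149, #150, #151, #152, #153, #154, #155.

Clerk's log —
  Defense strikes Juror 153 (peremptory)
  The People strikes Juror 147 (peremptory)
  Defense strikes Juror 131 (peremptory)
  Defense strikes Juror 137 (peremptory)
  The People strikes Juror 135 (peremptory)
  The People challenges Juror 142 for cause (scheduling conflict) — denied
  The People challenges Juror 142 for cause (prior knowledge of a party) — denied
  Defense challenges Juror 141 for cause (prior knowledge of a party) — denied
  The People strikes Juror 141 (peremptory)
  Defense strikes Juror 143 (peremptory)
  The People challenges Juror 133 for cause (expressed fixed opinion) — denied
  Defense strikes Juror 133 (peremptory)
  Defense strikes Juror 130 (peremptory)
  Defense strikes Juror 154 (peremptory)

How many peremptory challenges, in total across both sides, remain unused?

The People allotment: 8. Defense allotment: 8 base + 3 multi-party = 11.
The People peremptories used: #147, #135, #141 — 3 (for-cause on #142, #142, #133 don't count).
Defense peremptories used: #153, #131, #137, #143, #133, #130, #154 — 7 (the for-cause on #141 doesn't count).
Remaining: (8 − 3) + (11 − 7) = 9.

9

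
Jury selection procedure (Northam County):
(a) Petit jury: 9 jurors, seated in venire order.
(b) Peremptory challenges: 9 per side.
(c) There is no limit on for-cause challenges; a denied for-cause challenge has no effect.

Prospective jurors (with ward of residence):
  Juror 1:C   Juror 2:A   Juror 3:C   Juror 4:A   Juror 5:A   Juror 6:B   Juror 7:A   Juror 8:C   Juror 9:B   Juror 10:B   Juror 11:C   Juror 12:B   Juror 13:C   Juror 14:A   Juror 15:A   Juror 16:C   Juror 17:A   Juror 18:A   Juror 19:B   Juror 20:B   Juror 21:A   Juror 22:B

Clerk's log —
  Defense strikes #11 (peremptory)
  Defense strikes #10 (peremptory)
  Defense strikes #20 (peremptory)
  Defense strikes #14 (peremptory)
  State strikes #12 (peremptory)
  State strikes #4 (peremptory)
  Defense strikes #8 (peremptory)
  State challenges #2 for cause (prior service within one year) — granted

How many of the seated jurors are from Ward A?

3

Removed: #2, #4, #8, #10, #11, #12, #14, #20.
Seated jurors 1–9: #1, #3, #5, #6, #7, #9, #13, #15, #16.
Of those, in Ward A: #5, #7, #15 → 3.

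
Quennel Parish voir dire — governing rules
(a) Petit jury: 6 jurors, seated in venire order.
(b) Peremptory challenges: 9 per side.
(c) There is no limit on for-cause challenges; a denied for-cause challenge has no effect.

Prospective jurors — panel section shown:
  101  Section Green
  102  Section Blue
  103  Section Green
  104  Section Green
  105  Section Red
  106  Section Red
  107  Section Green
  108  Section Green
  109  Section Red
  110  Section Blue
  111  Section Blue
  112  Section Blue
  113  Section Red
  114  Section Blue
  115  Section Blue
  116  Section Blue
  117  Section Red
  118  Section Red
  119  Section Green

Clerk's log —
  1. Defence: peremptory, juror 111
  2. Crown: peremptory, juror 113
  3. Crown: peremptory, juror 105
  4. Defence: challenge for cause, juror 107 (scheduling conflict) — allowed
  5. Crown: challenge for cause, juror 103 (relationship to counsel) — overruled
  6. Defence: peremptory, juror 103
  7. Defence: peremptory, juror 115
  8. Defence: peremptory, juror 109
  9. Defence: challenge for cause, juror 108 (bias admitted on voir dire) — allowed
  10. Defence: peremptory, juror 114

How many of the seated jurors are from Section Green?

2

Removed: #103, #105, #107, #108, #109, #111, #113, #114, #115.
Seated jurors 1–6: #101, #102, #104, #106, #110, #112.
Of those, in Section Green: #101, #104 → 2.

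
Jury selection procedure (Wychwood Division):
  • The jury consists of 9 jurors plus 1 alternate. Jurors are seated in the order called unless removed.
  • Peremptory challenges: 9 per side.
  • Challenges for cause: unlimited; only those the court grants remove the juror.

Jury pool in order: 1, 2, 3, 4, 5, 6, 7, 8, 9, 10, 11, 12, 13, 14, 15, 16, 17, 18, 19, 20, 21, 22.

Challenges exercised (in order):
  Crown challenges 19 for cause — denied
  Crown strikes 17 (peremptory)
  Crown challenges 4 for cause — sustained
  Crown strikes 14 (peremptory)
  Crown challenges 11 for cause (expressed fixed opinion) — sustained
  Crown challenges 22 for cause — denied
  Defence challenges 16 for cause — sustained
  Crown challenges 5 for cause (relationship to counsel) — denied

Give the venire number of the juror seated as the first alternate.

12

Removed: #4, #11, #14, #16, #17. (#5, #19, #22 stay — for-cause denied.)
Filling seats in venire order through position 10: #1, #2, #3, #5, #6, #7, #8, #9, #10, #12.
So alternate 1 is #12.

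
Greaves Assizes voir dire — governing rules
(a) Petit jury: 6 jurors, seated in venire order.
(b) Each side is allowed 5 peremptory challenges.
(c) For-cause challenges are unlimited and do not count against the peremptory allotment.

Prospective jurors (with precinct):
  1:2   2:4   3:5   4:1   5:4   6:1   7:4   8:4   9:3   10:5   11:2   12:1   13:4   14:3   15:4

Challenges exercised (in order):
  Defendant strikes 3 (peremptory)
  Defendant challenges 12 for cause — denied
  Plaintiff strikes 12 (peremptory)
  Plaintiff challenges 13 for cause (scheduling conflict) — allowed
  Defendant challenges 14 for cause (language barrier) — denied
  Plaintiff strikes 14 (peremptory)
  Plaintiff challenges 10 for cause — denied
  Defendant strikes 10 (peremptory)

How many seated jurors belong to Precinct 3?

Removed: #3, #10, #12, #13, #14.
Seated jurors 1–6: #1, #2, #4, #5, #6, #7.
None of those are in Precinct 3 → 0.

0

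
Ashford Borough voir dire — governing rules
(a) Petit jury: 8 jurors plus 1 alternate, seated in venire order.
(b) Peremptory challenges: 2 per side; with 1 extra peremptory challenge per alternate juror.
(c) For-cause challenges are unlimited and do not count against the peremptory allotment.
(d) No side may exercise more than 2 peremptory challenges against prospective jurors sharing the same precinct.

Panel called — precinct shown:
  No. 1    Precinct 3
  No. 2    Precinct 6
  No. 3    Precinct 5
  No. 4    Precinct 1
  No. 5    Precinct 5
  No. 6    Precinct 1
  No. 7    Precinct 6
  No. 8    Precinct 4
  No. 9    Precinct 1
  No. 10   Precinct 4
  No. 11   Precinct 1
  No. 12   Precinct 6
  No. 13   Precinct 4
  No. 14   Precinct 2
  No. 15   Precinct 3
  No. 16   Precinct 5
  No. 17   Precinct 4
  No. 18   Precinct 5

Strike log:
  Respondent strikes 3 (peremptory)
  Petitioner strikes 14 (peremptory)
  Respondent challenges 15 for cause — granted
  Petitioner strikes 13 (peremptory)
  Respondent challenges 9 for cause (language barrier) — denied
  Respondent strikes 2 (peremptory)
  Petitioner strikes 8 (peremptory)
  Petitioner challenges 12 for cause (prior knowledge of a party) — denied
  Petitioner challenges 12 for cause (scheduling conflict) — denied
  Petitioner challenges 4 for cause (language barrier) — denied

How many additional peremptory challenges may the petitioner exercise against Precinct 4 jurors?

0

Petitioner peremptories so far: #14, #13, #8 — 3 of 3 used, 0 left overall.
Against Precinct 4: #13, #8 — 2 used; per-precinct cap 2 leaves 0.
Binding limit: min(0, 0) = 0.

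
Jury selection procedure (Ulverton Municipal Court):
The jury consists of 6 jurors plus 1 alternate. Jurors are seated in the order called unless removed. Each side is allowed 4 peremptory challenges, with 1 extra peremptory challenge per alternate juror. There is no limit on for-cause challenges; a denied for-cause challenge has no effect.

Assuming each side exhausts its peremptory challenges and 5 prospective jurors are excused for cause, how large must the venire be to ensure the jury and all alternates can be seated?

22

Seats to fill: 6 + 1 alternates = 7.
Peremptories: 4 + 1×1 = 5 per side × 2 sides = 10.
For-cause removals: 5.
Minimum venire: 7 + 10 + 5 = 22.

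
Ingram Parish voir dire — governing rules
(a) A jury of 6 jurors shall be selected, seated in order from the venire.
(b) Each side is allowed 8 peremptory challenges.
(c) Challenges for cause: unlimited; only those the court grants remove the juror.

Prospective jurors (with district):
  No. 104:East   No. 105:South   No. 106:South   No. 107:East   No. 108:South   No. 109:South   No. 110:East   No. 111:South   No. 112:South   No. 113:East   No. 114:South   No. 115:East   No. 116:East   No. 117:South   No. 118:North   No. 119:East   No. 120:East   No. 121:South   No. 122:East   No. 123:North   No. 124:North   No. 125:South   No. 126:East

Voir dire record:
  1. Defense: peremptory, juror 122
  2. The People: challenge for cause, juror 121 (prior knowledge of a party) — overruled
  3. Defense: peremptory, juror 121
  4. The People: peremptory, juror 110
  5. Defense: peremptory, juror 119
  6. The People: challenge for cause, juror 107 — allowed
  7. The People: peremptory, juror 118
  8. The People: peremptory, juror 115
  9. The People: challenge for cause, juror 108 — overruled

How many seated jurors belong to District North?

0

Removed: #107, #110, #115, #118, #119, #121, #122.
Seated jurors 1–6: #104, #105, #106, #108, #109, #111.
None of those are in District North → 0.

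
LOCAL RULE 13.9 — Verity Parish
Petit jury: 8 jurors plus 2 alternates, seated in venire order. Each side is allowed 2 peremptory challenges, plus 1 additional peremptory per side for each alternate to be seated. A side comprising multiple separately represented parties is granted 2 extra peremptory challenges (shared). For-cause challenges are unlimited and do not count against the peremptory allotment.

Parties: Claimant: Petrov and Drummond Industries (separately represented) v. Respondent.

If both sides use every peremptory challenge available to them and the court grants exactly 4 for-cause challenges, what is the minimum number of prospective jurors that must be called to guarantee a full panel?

24

Seats to fill: 8 + 2 alternates = 10.
Peremptories — Claimant: 2 + 1×2 + 2 = 6; Respondent: 2 + 1×2 = 4; total 10.
For-cause removals: 4.
Minimum venire: 10 + 10 + 4 = 24.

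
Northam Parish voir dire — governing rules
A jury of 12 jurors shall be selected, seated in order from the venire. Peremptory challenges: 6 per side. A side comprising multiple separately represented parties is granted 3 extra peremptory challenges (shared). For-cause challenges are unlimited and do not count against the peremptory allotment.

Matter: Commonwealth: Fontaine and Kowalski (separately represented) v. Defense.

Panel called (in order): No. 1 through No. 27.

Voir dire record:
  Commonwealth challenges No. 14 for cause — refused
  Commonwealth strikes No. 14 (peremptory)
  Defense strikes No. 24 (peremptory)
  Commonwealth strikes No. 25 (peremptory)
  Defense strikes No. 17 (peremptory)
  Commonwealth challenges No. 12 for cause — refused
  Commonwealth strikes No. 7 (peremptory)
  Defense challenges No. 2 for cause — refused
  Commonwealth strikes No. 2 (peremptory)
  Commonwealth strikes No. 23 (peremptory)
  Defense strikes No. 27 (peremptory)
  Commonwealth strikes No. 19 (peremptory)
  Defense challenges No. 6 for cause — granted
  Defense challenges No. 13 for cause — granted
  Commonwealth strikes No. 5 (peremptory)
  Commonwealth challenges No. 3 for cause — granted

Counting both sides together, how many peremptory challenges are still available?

5

Commonwealth allotment: 6 base + 3 multi-party = 9. Defense allotment: 6.
Commonwealth peremptories used: #14, #25, #7, #2, #23, #19, #5 — 7 (for-cause on #14, #12, #3 don't count).
Defense peremptories used: #24, #17, #27 — 3 (for-cause on #2, #6, #13 don't count).
Remaining: (9 − 7) + (6 − 3) = 5.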